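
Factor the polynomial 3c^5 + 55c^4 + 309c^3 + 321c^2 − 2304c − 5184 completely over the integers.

Among the possible rational roots, c = 8/3 is a root, giving the factor (3c − 8) and quotient c^4 + 21c^3 + 159c^2 + 531c + 648.
Then c = −9 is a root, giving the factor (c + 9) and quotient c^3 + 12c^2 + 51c + 72.
Continuing, c = −3 is a root, so (c + 3) divides it; the quotient is c^2 + 9c + 24.
The quadratic c^2 + 9c + 24 has discriminant −15 < 0 and is irreducible over ℤ.

(3c − 8)(c + 3)(c + 9)(c^2 + 9c + 24)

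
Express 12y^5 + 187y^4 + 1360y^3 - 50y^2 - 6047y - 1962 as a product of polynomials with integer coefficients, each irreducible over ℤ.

Trying the rational-root candidates, y = 2 is a root, so (y - 2) divides it; the quotient is 12y^4 + 211y^3 + 1782y^2 + 3514y + 981.
Then y = -1/3 is a root, giving the factor (3y + 1) and quotient 4y^3 + 69y^2 + 571y + 981.
Then y = -9/4 is a root, so (4y + 9) divides it; the quotient is y^2 + 15y + 109.
The quadratic y^2 + 15y + 109 has discriminant -211 < 0 and is irreducible over ℤ.

(3y + 1)(4y + 9)(y - 2)(y^2 + 15y + 109)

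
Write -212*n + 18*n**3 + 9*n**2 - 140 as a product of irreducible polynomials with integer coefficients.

(2*n - 7)*(3*n + 10)*(3*n + 2)

By the rational root theorem, n = 7/2 is a root, so (2*n - 7) is a factor; dividing leaves 9*n**2 + 36*n + 20.
The remaining quadratic factors as (3*n + 2)(3*n + 10).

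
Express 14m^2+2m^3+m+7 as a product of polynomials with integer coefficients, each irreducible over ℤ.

(m+7)(2m^2+1)

Group as (2m^3+m) + (14m^2+7) = m(2m^2+1) + 7(2m^2+1).
Both groups share the factor (2m^2+1).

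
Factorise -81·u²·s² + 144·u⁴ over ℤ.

9·u²·(4·u - 3·s)·(4·u + 3·s)

Factor out 9·u², leaving 16·u² - 9·s², which is a difference of two squares.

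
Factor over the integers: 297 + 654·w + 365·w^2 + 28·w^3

(4·w + 3)·(7·w + 9)·(w + 11)

Trying the rational-root candidates, w = -9/7 is a root, so (7·w + 9) divides it; the quotient is 4·w^2 + 47·w + 33.
The remaining quadratic factors as (4·w + 3)(w + 11).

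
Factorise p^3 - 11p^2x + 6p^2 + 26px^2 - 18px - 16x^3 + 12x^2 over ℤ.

Group: p(p^2 - 3px + 2x^2) + (-8x + 6)(p^2 - 3px + 2x^2); both groups contain (p^2 - 3px + 2x^2), so (p - 8x + 6) is a factor with cofactor p^2 - 3px + 2x^2.
The cofactor groups again: p^2 - 3px + 2x^2 = p(p - x) - 2x(p - x); both groups contain (p - x), giving (p - 2x)(p - x).

(p - 2x)(p - 8x + 6)(p - x)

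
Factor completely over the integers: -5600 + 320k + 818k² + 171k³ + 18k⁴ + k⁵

(k + 5)(k + 7)(k - 2)(k² + 8k + 80)

Trying the rational-root candidates, k = -5 is a root, giving the factor (k + 5) and quotient k⁴ + 13k³ + 106k² + 288k - 1120.
Continuing, k = 2 is a root, giving the factor (k - 2) and quotient k³ + 15k² + 136k + 560.
Then k = -7 is a root, so (k + 7) is a factor; dividing leaves k² + 8k + 80.
The quadratic k² + 8k + 80 has discriminant -256 < 0 and is irreducible over ℤ.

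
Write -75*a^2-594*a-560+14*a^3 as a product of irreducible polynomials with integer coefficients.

(2*a+7)*(7*a+8)*(a-10)

Among the possible rational roots, a = -7/2 is a root, so (2*a+7) divides it; the quotient is 7*a^2-62*a-80.
The remaining quadratic factors as (7*a+8)(a-10).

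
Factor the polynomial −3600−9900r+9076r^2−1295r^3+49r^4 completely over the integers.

Testing divisors of the constant over divisors of the leading coefficient, r = 12/7 is a root, so (7r−12) is a factor; dividing leaves 7r^3−173r^2+1000r+300.
Continuing, r = 10 is a root, so (r−10) is a factor; dividing leaves 7r^2−103r−30.
The remaining quadratic factors as (r−15)(7r+2).

(7r+2)(7r−12)(r−10)(r−15)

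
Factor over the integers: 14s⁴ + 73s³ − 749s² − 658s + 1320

(2s − 11)(7s + 12)(s + 10)(s − 1)

Among the possible rational roots, s = 11/2 is a root, so (2s − 11) divides it; the quotient is 7s³ + 75s² + 38s − 120.
Then s = −10 is a root, so (s + 10) divides it; the quotient is 7s² + 5s − 12.
The remaining quadratic factors as (s − 1)(7s + 12).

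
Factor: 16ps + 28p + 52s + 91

Group as (16ps + 28p) + (52s + 91) = 4p(4s + 7) + 13(4s + 7).
Both groups share the factor (4s + 7).

(4p + 13)(4s + 7)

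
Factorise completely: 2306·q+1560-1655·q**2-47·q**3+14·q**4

(2·q+1)·(7·q-13)·(q+10)·(q-12)

Trying the rational-root candidates, q = -1/2 is a root, so (2·q+1) divides it; the quotient is 7·q**3-27·q**2-814·q+1560.
Continuing, q = 13/7 is a root, so (7·q-13) divides it; the quotient is q**2-2·q-120.
The remaining quadratic factors as (q-12)(q+10).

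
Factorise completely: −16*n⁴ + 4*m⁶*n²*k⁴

4*n²*(m³*k² + 2*n)*(m³*k² − 2*n)

Factor out 4*n² first: what remains is m⁶*k⁴ − 4*n².
Recognize a difference of squares with the parts m³*k² and 2*n.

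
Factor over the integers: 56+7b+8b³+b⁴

(b+8)(b³+7)

Group as (b⁴+7b) + (8b³+56) = b(b³+7) + 8(b³+7).
Both groups share the factor (b³+7).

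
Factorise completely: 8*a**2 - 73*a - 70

Need a pair with product 8·(-70) = -560 and sum -73: that's -80 and 7.
Split the middle term: 8*a**2 - 80*a + 7*a - 70 = 8*a*(a - 10) + 7*(a - 10).

(8*a + 7)*(a - 10)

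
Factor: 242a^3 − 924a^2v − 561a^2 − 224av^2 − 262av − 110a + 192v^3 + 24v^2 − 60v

(11a + 6v)(11a − 4v + 2)(2a − 8v − 5)

Group: 11a(22a^2 − 96av − 51a + 32v^2 + 4v − 10) + 6v(22a^2 − 96av − 51a + 32v^2 + 4v − 10); both groups contain (22a^2 − 96av − 51a + 32v^2 + 4v − 10), so (11a + 6v) is a factor with cofactor 22a^2 − 96av − 51a + 32v^2 + 4v − 10.
The cofactor groups again: 22a^2 − 96av − 51a + 32v^2 + 4v − 10 = 11a(2a − 8v − 5) + (−4v + 2)(2a − 8v − 5); both groups contain (2a − 8v − 5), giving (11a − 4v + 2)(2a − 8v − 5).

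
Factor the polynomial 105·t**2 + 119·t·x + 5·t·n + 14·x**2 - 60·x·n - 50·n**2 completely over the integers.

(15·t + 2·x - 10·n)·(7·t + 7·x + 5·n)

Group: 7·t·(15·t + 2·x - 10·n) + (7·x + 5·n)·(15·t + 2·x - 10·n); both groups contain (15·t + 2·x - 10·n).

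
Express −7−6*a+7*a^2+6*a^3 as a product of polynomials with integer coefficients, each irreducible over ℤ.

Testing divisors of the constant over divisors of the leading coefficient, a = 1 is a root, so (a−1) divides it; the quotient is 6*a^2+13*a+7.
The remaining quadratic factors as (a+1)(6*a+7).

(6*a+7)*(a+1)*(a−1)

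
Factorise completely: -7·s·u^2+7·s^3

7·s·(s+u)·(s-u)

Pull out the common factor 7·s; s^2-u^2 is a difference of squares.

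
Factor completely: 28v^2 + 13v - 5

Need a pair with product 28·(-5) = -140 and sum 13: that's 20 and -7.
Split the middle term: 28v^2 + 20v - 7v - 5 = 4v(7v + 5) - (7v + 5).

(4v - 1)(7v + 5)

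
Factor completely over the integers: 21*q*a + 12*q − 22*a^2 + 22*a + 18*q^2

Group: 6*q*(3*q − 2*a + 2) + 11*a*(3*q − 2*a + 2); both groups contain (3*q − 2*a + 2).

(3*q − 2*a + 2)*(6*q + 11*a)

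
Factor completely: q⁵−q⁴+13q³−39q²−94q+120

(q+2)(q−1)(q−3)(q²+q+20)

By the rational root theorem, q = 1 is a root, so (q−1) is a factor; dividing leaves q⁴+13q²−26q−120.
Continuing, q = −2 is a root, giving the factor (q+2) and quotient q³−2q²+17q−60.
Then q = 3 is a root, so (q−3) is a factor; dividing leaves q²+q+20.
The quadratic q²+q+20 has discriminant −79 < 0 and is irreducible over ℤ.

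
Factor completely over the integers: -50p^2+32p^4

Every term has a factor of 2p^2. Then 16p^2-25 = (4p)² − (5)².

2p^2(4p+5)(4p-5)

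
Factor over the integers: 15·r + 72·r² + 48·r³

3·r·(4·r + 1)·(4·r + 5)

Pull out the common factor 3·r, then factor the remaining trinomial.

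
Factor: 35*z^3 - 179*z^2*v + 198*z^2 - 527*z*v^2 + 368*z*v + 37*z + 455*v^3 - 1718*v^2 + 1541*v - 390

(7*z - 5*v + 13)*(z - 7*v + 5)*(5*z + 13*v - 6)

Group: 7*z*(5*z^2 - 22*z*v + 19*z - 91*v^2 + 107*v - 30) + (-5*v + 13)*(5*z^2 - 22*z*v + 19*z - 91*v^2 + 107*v - 30); both groups contain (5*z^2 - 22*z*v + 19*z - 91*v^2 + 107*v - 30), so (7*z - 5*v + 13) is a factor with cofactor 5*z^2 - 22*z*v + 19*z - 91*v^2 + 107*v - 30.
The cofactor groups again: 5*z^2 - 22*z*v + 19*z - 91*v^2 + 107*v - 30 = 5*z*(z - 7*v + 5) + (13*v - 6)*(z - 7*v + 5); both groups contain (z - 7*v + 5), giving (5*z + 13*v - 6)*(z - 7*v + 5).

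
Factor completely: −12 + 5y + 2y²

Need a pair with product 2·(−12) = −24 and sum 5: that's 8 and −3.
Split the middle term: 2y² + 8y − 3y − 12 = 2y(y + 4) − 3(y + 4).

(2y − 3)(y + 4)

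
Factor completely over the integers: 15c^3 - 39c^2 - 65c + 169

Group as (15c^3 - 65c) + (-39c^2 + 169) = 5c(3c^2 - 13) - 13(3c^2 - 13).
Both groups share the factor (3c^2 - 13).

(5c - 13)(3c^2 - 13)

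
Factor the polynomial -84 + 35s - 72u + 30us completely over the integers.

Group as (30us - 72u) + (35s - 84) = 6u(5s - 12) + 7(5s - 12).
Both groups share the factor (5s - 12).

(5s - 12)(6u + 7)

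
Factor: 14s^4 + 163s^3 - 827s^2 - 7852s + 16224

Testing divisors of the constant over divisors of the leading coefficient, s = -12 is a root, so (s + 12) divides it; the quotient is 14s^3 - 5s^2 - 767s + 1352.
Then s = 13/7 is a root, giving the factor (7s - 13) and quotient 2s^2 + 3s - 104.
The remaining quadratic factors as (2s - 13)(s + 8).

(2s - 13)(7s - 13)(s + 12)(s + 8)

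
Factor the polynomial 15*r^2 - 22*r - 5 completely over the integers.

Need a pair with product 15·(-5) = -75 and sum -22: that's 3 and -25.
Split the middle term: 15*r^2 + 3*r - 25*r - 5 = 3*r*(5*r + 1) - 5*(5*r + 1).

(3*r - 5)*(5*r + 1)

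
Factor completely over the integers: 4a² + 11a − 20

Need a pair with product 4·(−20) = −80 and sum 11: that's −5 and 16.
Split the middle term: 4a² − 5a + 16a − 20 = a(4a − 5) + 4(4a − 5).

(4a − 5)(a + 4)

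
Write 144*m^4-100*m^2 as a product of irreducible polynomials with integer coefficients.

4*m^2*(6*m+5)*(6*m-5)

Factor out 4*m^2, leaving 36*m^2-25, which is a difference of two squares.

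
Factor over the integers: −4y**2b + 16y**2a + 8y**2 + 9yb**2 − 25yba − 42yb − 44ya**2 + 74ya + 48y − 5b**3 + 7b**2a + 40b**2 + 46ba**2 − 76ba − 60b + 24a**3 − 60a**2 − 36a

Group: y(−4yb + 16ya + 8y + 5b**2 − 17ba − 10b − 12a**2 − 6a) + (−b − 2a + 6)(−4yb + 16ya + 8y + 5b**2 − 17ba − 10b − 12a**2 − 6a); both groups contain (−4yb + 16ya + 8y + 5b**2 − 17ba − 10b − 12a**2 − 6a), so (y − b − 2a + 6) is a factor with cofactor −4yb + 16ya + 8y + 5b**2 − 17ba − 10b − 12a**2 − 6a.
The cofactor groups again: −4yb + 16ya + 8y + 5b**2 − 17ba − 10b − 12a**2 − 6a = −b(4y − 5b − 3a) + (4a + 2)(4y − 5b − 3a); both groups contain (4y − 5b − 3a), giving −(b − 4a − 2)(4y − 5b − 3a).

−(y − b − 2a + 6)(4y − 5b − 3a)(b − 4a − 2)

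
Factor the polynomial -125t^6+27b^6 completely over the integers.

-(5t^2-3b^2)(25t^4+15t^2b^2+9b^4)

Recognize a difference of cubes with the parts 3b^2 and 5t^2.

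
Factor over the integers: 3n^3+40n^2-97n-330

Trying the rational-root candidates, n = -2 is a root, so (n+2) is a factor; dividing leaves 3n^2+34n-165.
The remaining quadratic factors as (3n-11)(n+15).

(3n-11)(n+15)(n+2)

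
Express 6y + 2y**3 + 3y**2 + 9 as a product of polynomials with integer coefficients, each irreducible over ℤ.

(2y + 3)(y**2 + 3)

Group as (2y**3 + 6y) + (3y**2 + 9) = 2y(y**2 + 3) + 3(y**2 + 3).
Both groups share the factor (y**2 + 3).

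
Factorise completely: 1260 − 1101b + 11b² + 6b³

(6b − 7)(b + 15)(b − 12)

Trying the rational-root candidates, b = 12 is a root, giving the factor (b − 12) and quotient 6b² + 83b − 105.
The remaining quadratic factors as (b + 15)(6b − 7).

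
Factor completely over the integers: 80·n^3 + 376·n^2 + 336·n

8·n·(2·n + 7)·(5·n + 6)

Pull out the common factor 8·n, then factor the remaining trinomial.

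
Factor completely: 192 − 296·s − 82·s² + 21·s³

(3·s + 8)·(7·s − 4)·(s − 6)

By the rational root theorem, s = −8/3 is a root, so (3·s + 8) is a factor; dividing leaves 7·s² − 46·s + 24.
The remaining quadratic factors as (s − 6)(7·s − 4).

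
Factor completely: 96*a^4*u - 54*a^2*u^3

6*a^2*u*(4*a + 3*u)*(4*a - 3*u)

Every term has a factor of 6*a^2*u. Then 16*a^2 - 9*u^2 = (4*a)² − (3*u)².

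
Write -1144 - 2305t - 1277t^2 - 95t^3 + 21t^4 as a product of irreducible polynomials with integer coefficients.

By the rational root theorem, t = 11 is a root, so (t - 11) is a factor; dividing leaves 21t^3 + 136t^2 + 219t + 104.
Next, t = -13/3 is a root, so (3t + 13) is a factor; dividing leaves 7t^2 + 15t + 8.
The remaining quadratic factors as (t + 1)(7t + 8).

(3t + 13)(7t + 8)(t + 1)(t - 11)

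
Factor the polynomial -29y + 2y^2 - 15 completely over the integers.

Need a pair with product 2·(-15) = -30 and sum -29: that's -30 and 1.
Split the middle term: 2y^2 - 30y + y - 15 = 2y(y - 15) + (y - 15).

(2y + 1)(y - 15)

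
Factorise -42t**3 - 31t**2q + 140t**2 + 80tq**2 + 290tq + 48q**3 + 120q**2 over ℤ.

Group: 3t(-14t**2 - 29tq - 12q**2) + (-4q - 10)(-14t**2 - 29tq - 12q**2); both groups contain (-14t**2 - 29tq - 12q**2), so (3t - 4q - 10) is a factor with cofactor -14t**2 - 29tq - 12q**2.
The cofactor groups again: -14t**2 - 29tq - 12q**2 = -2t(7t + 4q) - 3q(7t + 4q); both groups contain (7t + 4q), giving -(2t + 3q)(7t + 4q).

-(3t - 4q - 10)(2t + 3q)(7t + 4q)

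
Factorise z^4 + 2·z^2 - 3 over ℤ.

(z + 1)·(z - 1)·(z^2 + 3)

Substitute u = z^2 to get a quadratic in u, then factor.
z^2 + 3 is irreducible over ℤ (always positive, so no real roots).
z^2 - 1 is a difference of squares.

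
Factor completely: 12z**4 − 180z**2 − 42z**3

6z**2(2z + 5)(z − 6)

Pull out the common factor 6z**2, then factor the remaining trinomial.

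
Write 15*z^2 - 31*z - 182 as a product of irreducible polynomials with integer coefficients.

Need a pair with product 15·(-182) = -2730 and sum -31: that's 39 and -70.
Split the middle term: 15*z^2 + 39*z - 70*z - 182 = 3*z*(5*z + 13) - 14*(5*z + 13).

(3*z - 14)*(5*z + 13)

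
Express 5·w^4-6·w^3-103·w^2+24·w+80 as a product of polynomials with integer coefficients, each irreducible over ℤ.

Trying the rational-root candidates, w = -4/5 is a root, so (5·w+4) is a factor; dividing leaves w^3-2·w^2-19·w+20.
Continuing, w = 5 is a root, giving the factor (w-5) and quotient w^2+3·w-4.
The remaining quadratic factors as (w+4)(w-1).

(5·w+4)·(w+4)·(w-1)·(w-5)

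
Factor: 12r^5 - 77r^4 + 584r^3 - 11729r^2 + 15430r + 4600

(3r - 5)(4r + 1)(r - 10)(r^2 + 5r + 92)

Trying the rational-root candidates, r = 5/3 is a root, so (3r - 5) is a factor; dividing leaves 4r^4 - 19r^3 + 163r^2 - 3638r - 920.
Then r = 10 is a root, giving the factor (r - 10) and quotient 4r^3 + 21r^2 + 373r + 92.
Continuing, r = -1/4 is a root, so (4r + 1) divides it; the quotient is r^2 + 5r + 92.
The quadratic r^2 + 5r + 92 has discriminant -343 < 0 and is irreducible over ℤ.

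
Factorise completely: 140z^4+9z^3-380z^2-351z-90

Among the possible rational roots, z = -3/5 is a root, so (5z+3) divides it; the quotient is 28z^3-15z^2-67z-30.
Continuing, z = -5/7 is a root, giving the factor (7z+5) and quotient 4z^2-5z-6.
The remaining quadratic factors as (4z+3)(z-2).

(4z+3)(5z+3)(7z+5)(z-2)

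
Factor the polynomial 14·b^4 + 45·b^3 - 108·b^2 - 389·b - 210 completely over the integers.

Trying the rational-root candidates, b = 3 is a root, so (b - 3) is a factor; dividing leaves 14·b^3 + 87·b^2 + 153·b + 70.
Then b = -5/7 is a root, giving the factor (7·b + 5) and quotient 2·b^2 + 11·b + 14.
The remaining quadratic factors as (2·b + 7)(b + 2).

(2·b + 7)·(7·b + 5)·(b + 2)·(b - 3)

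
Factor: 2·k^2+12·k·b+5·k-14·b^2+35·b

(2·k-2·b+5)·(k+7·b)

Group: 2·k·(k+7·b) + (-2·b+5)·(k+7·b); both groups contain (k+7·b).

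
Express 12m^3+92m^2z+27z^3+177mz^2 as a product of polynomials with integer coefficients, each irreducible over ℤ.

(2m+9z)(6m+z)(m+3z)

Group: m(12m^2+56mz+9z^2) + 3z(12m^2+56mz+9z^2); both groups contain (12m^2+56mz+9z^2), so (m+3z) is a factor with cofactor 12m^2+56mz+9z^2.
The cofactor groups again: 12m^2+56mz+9z^2 = 2m(6m+z) + 9z(6m+z); both groups contain (6m+z), giving (2m+9z)(6m+z).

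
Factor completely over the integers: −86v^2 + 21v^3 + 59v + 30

(3v + 1)(7v − 10)(v − 3)

By the rational root theorem, v = 3 is a root, so (v − 3) divides it; the quotient is 21v^2 − 23v − 10.
The remaining quadratic factors as (3v + 1)(7v − 10).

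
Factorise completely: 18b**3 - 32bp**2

Factor out 2b, leaving 9b**2 - 16p**2, which is a difference of two squares.

2b(3b + 4p)(3b - 4p)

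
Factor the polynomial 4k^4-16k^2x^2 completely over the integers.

4k^2(k+2x)(k-2x)

Factor out 4k^2, leaving k^2-4x^2, which is a difference of two squares.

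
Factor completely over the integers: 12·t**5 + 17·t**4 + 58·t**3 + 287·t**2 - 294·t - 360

Testing divisors of the constant over divisors of the leading coefficient, t = 4/3 is a root, so (3·t - 4) divides it; the quotient is 4·t**4 + 11·t**3 + 34·t**2 + 141·t + 90.
Continuing, t = -3 is a root, so (t + 3) is a factor; dividing leaves 4·t**3 - t**2 + 37·t + 30.
Then t = -3/4 is a root, giving the factor (4·t + 3) and quotient t**2 - t + 10.
The quadratic t**2 - t + 10 has discriminant -39 < 0 and is irreducible over ℤ.

(3·t - 4)·(4·t + 3)·(t + 3)·(t**2 - t + 10)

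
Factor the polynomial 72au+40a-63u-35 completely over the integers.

(8a-7)(9u+5)

Group as (72au+40a) + (-63u-35) = 8a(9u+5) - 7(9u+5).
Both groups share the factor (9u+5).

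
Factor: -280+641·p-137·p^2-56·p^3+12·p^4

(2·p+7)·(2·p-1)·(3·p-8)·(p-5)

Testing divisors of the constant over divisors of the leading coefficient, p = 1/2 is a root, giving the factor (2·p-1) and quotient 6·p^3-25·p^2-81·p+280.
Then p = 5 is a root, so (p-5) divides it; the quotient is 6·p^2+5·p-56.
The remaining quadratic factors as (3·p-8)(2·p+7).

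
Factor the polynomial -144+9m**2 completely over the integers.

Every term has a factor of 9. Then m**2-16 = (m)² − (4)².

9(m+4)(m-4)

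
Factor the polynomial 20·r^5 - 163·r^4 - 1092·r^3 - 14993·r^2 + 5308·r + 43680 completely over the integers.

(4·r - 7)·(5·r + 8)·(r - 15)·(r^2 + 7·r + 52)

Among the possible rational roots, r = 15 is a root, so (r - 15) is a factor; dividing leaves 20·r^4 + 137·r^3 + 963·r^2 - 548·r - 2912.
Continuing, r = -8/5 is a root, so (5·r + 8) is a factor; dividing leaves 4·r^3 + 21·r^2 + 159·r - 364.
Continuing, r = 7/4 is a root, so (4·r - 7) divides it; the quotient is r^2 + 7·r + 52.
The quadratic r^2 + 7·r + 52 has discriminant -159 < 0 and is irreducible over ℤ.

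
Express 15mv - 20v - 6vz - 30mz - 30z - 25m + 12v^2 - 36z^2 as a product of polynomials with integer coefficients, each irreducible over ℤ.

Group: 5m(3v - 6z - 5) + (4v + 6z)(3v - 6z - 5); both groups contain (3v - 6z - 5).

(3v - 6z - 5)(5m + 4v + 6z)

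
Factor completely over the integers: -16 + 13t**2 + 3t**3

Testing divisors of the constant over divisors of the leading coefficient, t = -4/3 is a root, giving the factor (3t + 4) and quotient t**2 + 3t - 4.
The remaining quadratic factors as (t + 4)(t - 1).

(3t + 4)(t + 4)(t - 1)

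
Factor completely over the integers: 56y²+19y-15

(7y+5)(8y-3)

Need a pair with product 56·(-15) = -840 and sum 19: that's 40 and -21.
Split the middle term: 56y²+40y - 21y-15 = 8y(7y+5) - 3(7y+5).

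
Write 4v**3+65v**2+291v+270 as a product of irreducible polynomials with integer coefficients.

Testing divisors of the constant over divisors of the leading coefficient, v = -9 is a root, so (v+9) divides it; the quotient is 4v**2+29v+30.
The remaining quadratic factors as (v+6)(4v+5).

(4v+5)(v+6)(v+9)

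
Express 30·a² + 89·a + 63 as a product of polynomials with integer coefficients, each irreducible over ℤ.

Need a pair with product 30·63 = 1890 and sum 89: that's 54 and 35.
Split the middle term: 30·a² + 54·a + 35·a + 63 = 6·a·(5·a + 9) + 7·(5·a + 9).

(5·a + 9)·(6·a + 7)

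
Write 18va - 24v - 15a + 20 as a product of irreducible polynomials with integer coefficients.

Group as (18va - 24v) + (-15a + 20) = 6v(3a - 4) - 5(3a - 4).
Both groups share the factor (3a - 4).

(3a - 4)(6v - 5)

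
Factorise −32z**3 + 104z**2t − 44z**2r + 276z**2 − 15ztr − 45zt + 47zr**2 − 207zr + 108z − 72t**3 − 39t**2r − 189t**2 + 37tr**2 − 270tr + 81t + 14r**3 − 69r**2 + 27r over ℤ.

−(8z − 8t − 7r + 3)(z − 3t + 2r − 9)(4z + 3t + r)

Group: 8z(−4z**2 + 9zt − 9zr + 36z + 9t**2 − 3tr + 27t − 2r**2 + 9r) + (−8t − 7r + 3)(−4z**2 + 9zt − 9zr + 36z + 9t**2 − 3tr + 27t − 2r**2 + 9r); both groups contain (−4z**2 + 9zt − 9zr + 36z + 9t**2 − 3tr + 27t − 2r**2 + 9r), so (8z − 8t − 7r + 3) is a factor with cofactor −4z**2 + 9zt − 9zr + 36z + 9t**2 − 3tr + 27t − 2r**2 + 9r.
The cofactor groups again: −4z**2 + 9zt − 9zr + 36z + 9t**2 − 3tr + 27t − 2r**2 + 9r = −4z(z − 3t + 2r − 9) + (−3t − r)(z − 3t + 2r − 9); both groups contain (z − 3t + 2r − 9), giving −(4z + 3t + r)(z − 3t + 2r − 9).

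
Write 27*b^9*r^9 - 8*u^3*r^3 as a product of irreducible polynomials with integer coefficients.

Every term has a factor of r^3; factoring it out leaves 27*b^9*r^6 - 8*u^3.
Recognize a difference of cubes with the parts 3*b^3*r^2 and 2*u.

r^3*(3*b^3*r^2 - 2*u)*(9*b^6*r^4 + 6*b^3*u*r^2 + 4*u^2)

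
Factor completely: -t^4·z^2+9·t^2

Every term has a factor of t^2; factoring it out leaves -t^2·z^2+9.
Recognize a difference of squares with the parts 3 and t·z.

-t^2·(t·z+3)·(t·z-3)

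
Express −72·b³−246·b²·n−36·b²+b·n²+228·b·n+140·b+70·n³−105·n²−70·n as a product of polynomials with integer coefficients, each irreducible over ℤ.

−(12·b+7·n−14)·(2·b−n)·(3·b+10·n+5)

Group: 2·b·(−36·b²−141·b·n−18·b−70·n²+105·n+70) − n·(−36·b²−141·b·n−18·b−70·n²+105·n+70); both groups contain (−36·b²−141·b·n−18·b−70·n²+105·n+70), so (2·b−n) is a factor with cofactor −36·b²−141·b·n−18·b−70·n²+105·n+70.
The cofactor groups again: −36·b²−141·b·n−18·b−70·n²+105·n+70 = −12·b·(3·b+10·n+5) + (−7·n+14)·(3·b+10·n+5); both groups contain (3·b+10·n+5), giving −(12·b+7·n−14)·(3·b+10·n+5).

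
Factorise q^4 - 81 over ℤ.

(q + 3)·(q - 3)·(q^2 + 9)

(q)⁴ − (3)⁴ = ((q)² − (3)²)((q)² + (3)²); the first factor splits again, the second (q^2 + 9) is irreducible.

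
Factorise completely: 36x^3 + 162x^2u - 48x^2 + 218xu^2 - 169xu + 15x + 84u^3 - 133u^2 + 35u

(2x + 3u - 1)(6x + 4u - 5)(3x + 7u)

Group: 6x(6x^2 + 23xu - 3x + 21u^2 - 7u) + (4u - 5)(6x^2 + 23xu - 3x + 21u^2 - 7u); both groups contain (6x^2 + 23xu - 3x + 21u^2 - 7u), so (6x + 4u - 5) is a factor with cofactor 6x^2 + 23xu - 3x + 21u^2 - 7u.
The cofactor groups again: 6x^2 + 23xu - 3x + 21u^2 - 7u = 3x(2x + 3u - 1) + 7u(2x + 3u - 1); both groups contain (2x + 3u - 1), giving (3x + 7u)(2x + 3u - 1).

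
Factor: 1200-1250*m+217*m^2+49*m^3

(7*m-10)*(7*m-15)*(m+8)

By the rational root theorem, m = 10/7 is a root, so (7*m-10) divides it; the quotient is 7*m^2+41*m-120.
The remaining quadratic factors as (m+8)(7*m-15).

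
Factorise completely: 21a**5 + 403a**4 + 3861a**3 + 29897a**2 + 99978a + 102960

(3a + 10)(7a + 13)(a + 11)(a**2 + 3a + 72)

Among the possible rational roots, a = -11 is a root, so (a + 11) divides it; the quotient is 21a**4 + 172a**3 + 1969a**2 + 8238a + 9360.
Continuing, a = -13/7 is a root, so (7a + 13) is a factor; dividing leaves 3a**3 + 19a**2 + 246a + 720.
Continuing, a = -10/3 is a root, giving the factor (3a + 10) and quotient a**2 + 3a + 72.
The quadratic a**2 + 3a + 72 has discriminant -279 < 0 and is irreducible over ℤ.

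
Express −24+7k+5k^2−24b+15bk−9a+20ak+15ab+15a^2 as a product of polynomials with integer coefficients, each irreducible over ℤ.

Group: 3a(5a+5k−8) + (3b+k+3)(5a+5k−8); both groups contain (5a+5k−8).

(3a+3b+k+3)(5a+5k−8)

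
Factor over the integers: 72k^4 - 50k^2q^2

Every term has a factor of 2k^2. Then 36k^2 - 25q^2 = (6k)² − (5q)².

2k^2(6k + 5q)(6k - 5q)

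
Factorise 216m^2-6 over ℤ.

6(6m+1)(6m-1)

Every term has a factor of 6. Then 36m^2-1 = (6m)² − (1)².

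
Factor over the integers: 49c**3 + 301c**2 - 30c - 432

Testing divisors of the constant over divisors of the leading coefficient, c = 8/7 is a root, so (7c - 8) divides it; the quotient is 7c**2 + 51c + 54.
The remaining quadratic factors as (7c + 9)(c + 6).

(7c + 9)(7c - 8)(c + 6)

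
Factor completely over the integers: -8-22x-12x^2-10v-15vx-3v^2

-(3v+3x+4)(v+4x+2)

Group: -3v(v+4x+2) + (-3x-4)(v+4x+2); both groups contain (v+4x+2).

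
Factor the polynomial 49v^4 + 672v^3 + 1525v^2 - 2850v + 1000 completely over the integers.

(7v - 4)(7v - 5)(v + 10)(v + 5)

Among the possible rational roots, v = -5 is a root, so (v + 5) divides it; the quotient is 49v^3 + 427v^2 - 610v + 200.
Next, v = -10 is a root, so (v + 10) is a factor; dividing leaves 49v^2 - 63v + 20.
The remaining quadratic factors as (7v - 4)(7v - 5).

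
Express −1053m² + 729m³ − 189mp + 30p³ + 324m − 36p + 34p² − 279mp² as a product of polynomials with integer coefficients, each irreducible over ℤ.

(9m + 6p − 4)(9m − 5p − 9)(9m − p)

Group: 9m(81m² − 54mp − 81m + 5p² + 9p) + (6p − 4)(81m² − 54mp − 81m + 5p² + 9p); both groups contain (81m² − 54mp − 81m + 5p² + 9p), so (9m + 6p − 4) is a factor with cofactor 81m² − 54mp − 81m + 5p² + 9p.
The cofactor groups again: 81m² − 54mp − 81m + 5p² + 9p = 9m(9m − 5p − 9) − p(9m − 5p − 9); both groups contain (9m − 5p − 9), giving (9m − p)(9m − 5p − 9).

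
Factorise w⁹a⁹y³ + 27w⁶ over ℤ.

Pull out the common factor w⁶, leaving w³a⁹y³ + 27.
Recognize a sum of cubes with the parts 3 and wa³y.

w⁶(wa³y + 3)(w²a⁶y² - 3wa³y + 9)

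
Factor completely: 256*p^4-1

(4*p+1)*(4*p-1)*(16*p^2+1)

Difference of squares twice: with A = 4*p and B = 1, A⁴ − B⁴ = (A² − B²)(A² + B²), and A² − B² factors again.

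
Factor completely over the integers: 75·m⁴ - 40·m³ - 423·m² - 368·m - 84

(3·m + 2)·(5·m + 2)·(5·m + 7)·(m - 3)

By the rational root theorem, m = 3 is a root, giving the factor (m - 3) and quotient 75·m³ + 185·m² + 132·m + 28.
Next, m = -7/5 is a root, so (5·m + 7) is a factor; dividing leaves 15·m² + 16·m + 4.
The remaining quadratic factors as (5·m + 2)(3·m + 2).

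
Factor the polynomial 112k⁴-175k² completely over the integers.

7k²(4k+5)(4k-5)

Pull out the common factor 7k²; 16k²-25 is a difference of squares.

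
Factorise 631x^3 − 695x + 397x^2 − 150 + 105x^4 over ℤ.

By the rational root theorem, x = −5/3 is a root, so (3x + 5) divides it; the quotient is 35x^3 + 152x^2 − 121x − 30.
Next, x = −1/5 is a root, giving the factor (5x + 1) and quotient 7x^2 + 29x − 30.
The remaining quadratic factors as (x + 5)(7x − 6).

(3x + 5)(5x + 1)(7x − 6)(x + 5)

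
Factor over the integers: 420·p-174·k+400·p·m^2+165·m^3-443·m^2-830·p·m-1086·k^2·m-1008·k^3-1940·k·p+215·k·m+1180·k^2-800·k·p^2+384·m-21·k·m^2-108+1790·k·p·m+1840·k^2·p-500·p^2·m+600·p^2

-(14·k-10·p+11·m-9)·(8·k+5·m-6)·(9·k-10·p-3·m+2)

Group: 8·k·(-126·k^2+230·k·p-57·k·m+53·k-100·p^2+80·p·m-70·p+33·m^2-49·m+18) + (5·m-6)·(-126·k^2+230·k·p-57·k·m+53·k-100·p^2+80·p·m-70·p+33·m^2-49·m+18); both groups contain (-126·k^2+230·k·p-57·k·m+53·k-100·p^2+80·p·m-70·p+33·m^2-49·m+18), so (8·k+5·m-6) is a factor with cofactor -126·k^2+230·k·p-57·k·m+53·k-100·p^2+80·p·m-70·p+33·m^2-49·m+18.
The cofactor groups again: -126·k^2+230·k·p-57·k·m+53·k-100·p^2+80·p·m-70·p+33·m^2-49·m+18 = -9·k·(14·k-10·p+11·m-9) + (10·p+3·m-2)·(14·k-10·p+11·m-9); both groups contain (14·k-10·p+11·m-9), giving -(9·k-10·p-3·m+2)·(14·k-10·p+11·m-9).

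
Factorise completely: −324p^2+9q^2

9(q−6p)(q+6p)

Factor out 9, leaving q^2−36p^2, which is a difference of two squares.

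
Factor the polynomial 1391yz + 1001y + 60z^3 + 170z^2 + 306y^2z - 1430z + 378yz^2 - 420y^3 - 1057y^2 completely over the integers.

-(15y + 3z - 11)(4y + 2z + 13)(7y - 10z)

Group: 7y(-60y^2 - 42yz - 151y - 6z^2 - 17z + 143) - 10z(-60y^2 - 42yz - 151y - 6z^2 - 17z + 143); both groups contain (-60y^2 - 42yz - 151y - 6z^2 - 17z + 143), so (7y - 10z) is a factor with cofactor -60y^2 - 42yz - 151y - 6z^2 - 17z + 143.
The cofactor groups again: -60y^2 - 42yz - 151y - 6z^2 - 17z + 143 = -4y(15y + 3z - 11) + (-2z - 13)(15y + 3z - 11); both groups contain (15y + 3z - 11), giving -(4y + 2z + 13)(15y + 3z - 11).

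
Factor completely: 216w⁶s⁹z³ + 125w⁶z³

w⁶z³(6s³ + 5)(36s⁶ - 30s³ + 25)

Pull out the common factor w⁶z³, leaving 216s⁹ + 125.
Recognize a sum of cubes with the parts 5 and 6s³.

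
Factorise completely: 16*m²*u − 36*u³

4*u*(2*m + 3*u)*(2*m − 3*u)

Pull out the common factor 4*u; 4*m² − 9*u² is a difference of squares.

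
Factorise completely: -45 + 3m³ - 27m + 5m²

Trying the rational-root candidates, m = -3 is a root, so (m + 3) divides it; the quotient is 3m² - 4m - 15.
The remaining quadratic factors as (3m + 5)(m - 3).

(3m + 5)(m + 3)(m - 3)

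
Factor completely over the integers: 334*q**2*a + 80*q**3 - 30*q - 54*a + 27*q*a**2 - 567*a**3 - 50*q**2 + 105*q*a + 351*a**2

(8*q - 9*a + 3)*(2*q + 7*a - 2)*(5*q + 9*a)

Group: 5*q*(16*q**2 + 38*q*a - 10*q - 63*a**2 + 39*a - 6) + 9*a*(16*q**2 + 38*q*a - 10*q - 63*a**2 + 39*a - 6); both groups contain (16*q**2 + 38*q*a - 10*q - 63*a**2 + 39*a - 6), so (5*q + 9*a) is a factor with cofactor 16*q**2 + 38*q*a - 10*q - 63*a**2 + 39*a - 6.
The cofactor groups again: 16*q**2 + 38*q*a - 10*q - 63*a**2 + 39*a - 6 = 2*q*(8*q - 9*a + 3) + (7*a - 2)*(8*q - 9*a + 3); both groups contain (8*q - 9*a + 3), giving (2*q + 7*a - 2)*(8*q - 9*a + 3).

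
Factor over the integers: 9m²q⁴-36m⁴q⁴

Factor out 9m²q⁴ first: what remains is -4m²+1.
Recognize a difference of squares with the parts 1 and 2m.

-9m²q⁴(2m+1)(2m-1)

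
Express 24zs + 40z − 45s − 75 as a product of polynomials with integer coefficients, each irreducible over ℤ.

Group as (24zs + 40z) + (−45s − 75) = 8z(3s + 5) − 15(3s + 5).
Both groups share the factor (3s + 5).

(3s + 5)(8z − 15)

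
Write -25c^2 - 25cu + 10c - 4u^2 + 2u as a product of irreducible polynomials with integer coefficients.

Group: -5c(5c + u) + (-4u + 2)(5c + u); both groups contain (5c + u).

-(5c + 4u - 2)(5c + u)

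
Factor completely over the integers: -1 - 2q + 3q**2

(3q + 1)(q - 1)

Need a pair with product 3·(-1) = -3 and sum -2: that's -3 and 1.
Split the middle term: 3q**2 - 3q + q - 1 = 3q(q - 1) + (q - 1).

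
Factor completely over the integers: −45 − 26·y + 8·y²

Need a pair with product 8·(−45) = −360 and sum −26: that's 10 and −36.
Split the middle term: 8·y² + 10·y − 36·y − 45 = 2·y·(4·y + 5) − 9·(4·y + 5).

(2·y − 9)·(4·y + 5)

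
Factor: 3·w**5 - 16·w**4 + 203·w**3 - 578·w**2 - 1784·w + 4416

(3·w + 8)·(w - 2)·(w - 4)·(w**2 - 2·w + 69)

By the rational root theorem, w = -8/3 is a root, giving the factor (3·w + 8) and quotient w**4 - 8·w**3 + 89·w**2 - 430·w + 552.
Then w = 2 is a root, giving the factor (w - 2) and quotient w**3 - 6·w**2 + 77·w - 276.
Then w = 4 is a root, giving the factor (w - 4) and quotient w**2 - 2·w + 69.
The quadratic w**2 - 2·w + 69 has discriminant -272 < 0 and is irreducible over ℤ.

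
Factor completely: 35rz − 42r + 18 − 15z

(5z − 6)(7r − 3)

Group as (35rz − 42r) + (−15z + 18) = 7r(5z − 6) − 3(5z − 6).
Both groups share the factor (5z − 6).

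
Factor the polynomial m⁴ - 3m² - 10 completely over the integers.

(m² + 2)(m² - 5)

Substitute u = m² to get a quadratic in u, then factor.
m² + 2 is irreducible over ℤ (always positive, so no real roots).
m² - 5 is irreducible over ℤ (5 is not a perfect square).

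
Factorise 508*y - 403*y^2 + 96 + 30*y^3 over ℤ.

Trying the rational-root candidates, y = -1/6 is a root, so (6*y + 1) is a factor; dividing leaves 5*y^2 - 68*y + 96.
The remaining quadratic factors as (y - 12)(5*y - 8).

(5*y - 8)*(6*y + 1)*(y - 12)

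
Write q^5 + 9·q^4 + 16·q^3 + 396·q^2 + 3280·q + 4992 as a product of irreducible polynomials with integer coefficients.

By the rational root theorem, q = −2 is a root, so (q + 2) is a factor; dividing leaves q^4 + 7·q^3 + 2·q^2 + 392·q + 2496.
Then q = −6 is a root, so (q + 6) is a factor; dividing leaves q^3 + q^2 − 4·q + 416.
Then q = −8 is a root, giving the factor (q + 8) and quotient q^2 − 7·q + 52.
The quadratic q^2 − 7·q + 52 has discriminant −159 < 0 and is irreducible over ℤ.

(q + 2)·(q + 6)·(q + 8)·(q^2 − 7·q + 52)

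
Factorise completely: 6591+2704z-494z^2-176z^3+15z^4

Among the possible rational roots, z = -13/5 is a root, giving the factor (5z+13) and quotient 3z^3-43z^2+13z+507.
Continuing, z = -3 is a root, giving the factor (z+3) and quotient 3z^2-52z+169.
The remaining quadratic factors as (3z-13)(z-13).

(3z-13)(5z+13)(z+3)(z-13)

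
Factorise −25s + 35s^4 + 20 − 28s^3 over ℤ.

(5s − 4)(7s^3 − 5)

Group as (35s^4 − 25s) + (−28s^3 + 20) = 5s(7s^3 − 5) − 4(7s^3 − 5).
Both groups share the factor (7s^3 − 5).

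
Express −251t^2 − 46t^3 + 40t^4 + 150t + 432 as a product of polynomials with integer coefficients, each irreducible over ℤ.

By the rational root theorem, t = 9/4 is a root, so (4t − 9) is a factor; dividing leaves 10t^3 + 11t^2 − 38t − 48.
Continuing, t = −3/2 is a root, giving the factor (2t + 3) and quotient 5t^2 − 2t − 16.
The remaining quadratic factors as (t − 2)(5t + 8).

(2t + 3)(4t − 9)(5t + 8)(t − 2)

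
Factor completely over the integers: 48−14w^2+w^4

(w^2−6)(w^2−8)

Substitute u = w^2 to get a quadratic in u, then factor.
w^2−8 is irreducible over ℤ (8 is not a perfect square).
w^2−6 is irreducible over ℤ (6 is not a perfect square).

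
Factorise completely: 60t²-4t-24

4(3t-2)(5t+3)

Pull out the common factor 4, then factor the remaining trinomial.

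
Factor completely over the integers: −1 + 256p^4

Write as (16p^2)² − (1)², then factor 16p^2 − 1 once more.

(4p + 1)(4p − 1)(16p^2 + 1)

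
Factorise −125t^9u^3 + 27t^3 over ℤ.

−t^3(5t^2u − 3)(25t^4u^2 + 15t^2u + 9)

Factor out t^3 first: what remains is −125t^6u^3 + 27.
Recognize a difference of cubes with the parts 3 and 5t^2u.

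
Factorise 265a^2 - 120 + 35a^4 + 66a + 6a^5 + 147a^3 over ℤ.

(2a - 1)(3a + 4)(a + 2)(a^2 + 3a + 15)

Testing divisors of the constant over divisors of the leading coefficient, a = -2 is a root, so (a + 2) is a factor; dividing leaves 6a^4 + 23a^3 + 101a^2 + 63a - 60.
Continuing, a = 1/2 is a root, so (2a - 1) divides it; the quotient is 3a^3 + 13a^2 + 57a + 60.
Continuing, a = -4/3 is a root, giving the factor (3a + 4) and quotient a^2 + 3a + 15.
The quadratic a^2 + 3a + 15 has discriminant -51 < 0 and is irreducible over ℤ.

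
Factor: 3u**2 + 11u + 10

(3u + 5)(u + 2)

Need a pair with product 3·10 = 30 and sum 11: that's 5 and 6.
Split the middle term: 3u**2 + 5u + 6u + 10 = u(3u + 5) + 2(3u + 5).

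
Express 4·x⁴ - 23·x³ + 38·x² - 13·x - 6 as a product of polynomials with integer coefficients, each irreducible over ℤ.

By the rational root theorem, x = 1 is a root, giving the factor (x - 1) and quotient 4·x³ - 19·x² + 19·x + 6.
Then x = 2 is a root, so (x - 2) is a factor; dividing leaves 4·x² - 11·x - 3.
The remaining quadratic factors as (4·x + 1)(x - 3).

(4·x + 1)·(x - 1)·(x - 2)·(x - 3)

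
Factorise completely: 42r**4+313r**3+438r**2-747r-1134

(2r-3)(3r+14)(7r+9)(r+3)

Trying the rational-root candidates, r = -9/7 is a root, giving the factor (7r+9) and quotient 6r**3+37r**2+15r-126.
Continuing, r = -14/3 is a root, so (3r+14) divides it; the quotient is 2r**2+3r-9.
The remaining quadratic factors as (2r-3)(r+3).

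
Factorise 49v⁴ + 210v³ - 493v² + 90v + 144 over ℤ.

(7v + 3)(7v - 8)(v + 6)(v - 1)

By the rational root theorem, v = -3/7 is a root, giving the factor (7v + 3) and quotient 7v³ + 27v² - 82v + 48.
Then v = -6 is a root, so (v + 6) is a factor; dividing leaves 7v² - 15v + 8.
The remaining quadratic factors as (7v - 8)(v - 1).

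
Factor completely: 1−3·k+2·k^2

Need a pair with product 2·1 = 2 and sum −3: that's −1 and −2.
Split the middle term: 2·k^2−k − 2·k+1 = k·(2·k−1) − (2·k−1).

(2·k−1)·(k−1)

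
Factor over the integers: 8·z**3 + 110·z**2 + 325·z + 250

Trying the rational-root candidates, z = -5/2 is a root, so (2·z + 5) is a factor; dividing leaves 4·z**2 + 45·z + 50.
The remaining quadratic factors as (4·z + 5)(z + 10).

(2·z + 5)·(4·z + 5)·(z + 10)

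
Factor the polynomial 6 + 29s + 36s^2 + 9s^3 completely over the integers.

Testing divisors of the constant over divisors of the leading coefficient, s = -3 is a root, so (s + 3) divides it; the quotient is 9s^2 + 9s + 2.
The remaining quadratic factors as (3s + 2)(3s + 1).

(3s + 1)(3s + 2)(s + 3)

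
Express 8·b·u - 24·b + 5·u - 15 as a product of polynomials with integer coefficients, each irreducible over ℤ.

Group as (8·b·u - 24·b) + (5·u - 15) = 8·b·(u - 3) + 5·(u - 3).
Both groups share the factor (u - 3).

(8·b + 5)·(u - 3)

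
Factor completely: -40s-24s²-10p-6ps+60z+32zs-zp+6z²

Group: 6z(z+6s+10) + (-p-4s)(z+6s+10); both groups contain (z+6s+10).

(6z-p-4s)(z+6s+10)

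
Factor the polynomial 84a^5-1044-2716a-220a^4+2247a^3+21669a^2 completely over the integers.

(2a+9)(6a+1)(7a-2)(a^2-7a+58)

Among the possible rational roots, a = 2/7 is a root, so (7a-2) is a factor; dividing leaves 12a^4-28a^3+313a^2+3185a+522.
Next, a = -9/2 is a root, giving the factor (2a+9) and quotient 6a^3-41a^2+341a+58.
Then a = -1/6 is a root, so (6a+1) is a factor; dividing leaves a^2-7a+58.
The quadratic a^2-7a+58 has discriminant -183 < 0 and is irreducible over ℤ.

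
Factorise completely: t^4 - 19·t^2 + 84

(t^2 - 12)·(t^2 - 7)

Substitute u = t^2 to get a quadratic in u, then factor.
t^2 - 12 is irreducible over ℤ (12 is not a perfect square).
t^2 - 7 is irreducible over ℤ (7 is not a perfect square).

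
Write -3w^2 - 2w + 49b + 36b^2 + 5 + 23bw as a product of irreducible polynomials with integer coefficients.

(4b + 3w + 5)(9b - w + 1)

Group: 9b(4b + 3w + 5) + (-w + 1)(4b + 3w + 5); both groups contain (4b + 3w + 5).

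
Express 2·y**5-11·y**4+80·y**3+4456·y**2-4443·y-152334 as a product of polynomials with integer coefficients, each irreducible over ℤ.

(2·y+13)·(y+9)·(y-6)·(y**2-15·y+217)

Among the possible rational roots, y = 6 is a root, so (y-6) divides it; the quotient is 2·y**4+y**3+86·y**2+4972·y+25389.
Continuing, y = -9 is a root, so (y+9) divides it; the quotient is 2·y**3-17·y**2+239·y+2821.
Then y = -13/2 is a root, so (2·y+13) is a factor; dividing leaves y**2-15·y+217.
The quadratic y**2-15·y+217 has discriminant -643 < 0 and is irreducible over ℤ.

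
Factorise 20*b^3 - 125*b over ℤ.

Every term has a factor of 5*b. Then 4*b^2 - 25 = (2*b)² − (5)².

5*b*(2*b + 5)*(2*b - 5)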